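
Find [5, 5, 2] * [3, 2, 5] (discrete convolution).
y[0] = 5×3 = 15; y[1] = 5×2 + 5×3 = 25; y[2] = 5×5 + 5×2 + 2×3 = 41; y[3] = 5×5 + 2×2 = 29; y[4] = 2×5 = 10

[15, 25, 41, 29, 10]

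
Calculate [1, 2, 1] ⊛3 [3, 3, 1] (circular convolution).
Use y[k] = Σ_j u[j]·v[(k-j) mod 3]. y[0] = 1×3 + 2×1 + 1×3 = 8; y[1] = 1×3 + 2×3 + 1×1 = 10; y[2] = 1×1 + 2×3 + 1×3 = 10. Result: [8, 10, 10]

[8, 10, 10]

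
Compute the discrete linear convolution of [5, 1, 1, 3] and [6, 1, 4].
y[0] = 5×6 = 30; y[1] = 5×1 + 1×6 = 11; y[2] = 5×4 + 1×1 + 1×6 = 27; y[3] = 1×4 + 1×1 + 3×6 = 23; y[4] = 1×4 + 3×1 = 7; y[5] = 3×4 = 12

[30, 11, 27, 23, 7, 12]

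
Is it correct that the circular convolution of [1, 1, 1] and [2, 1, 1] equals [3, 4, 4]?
Recompute circular convolution of [1, 1, 1] and [2, 1, 1]: y[0] = 1×2 + 1×1 + 1×1 = 4; y[1] = 1×1 + 1×2 + 1×1 = 4; y[2] = 1×1 + 1×1 + 1×2 = 4 → [4, 4, 4]. Compare to given [3, 4, 4]: they differ at index 0: given 3, correct 4, so answer: No

No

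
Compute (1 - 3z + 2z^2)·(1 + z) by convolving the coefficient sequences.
Ascending coefficients: a = [1, -3, 2], b = [1, 1]. c[0] = 1×1 = 1; c[1] = 1×1 + -3×1 = -2; c[2] = -3×1 + 2×1 = -1; c[3] = 2×1 = 2. Result coefficients: [1, -2, -1, 2] → 1 - 2z - z^2 + 2z^3

1 - 2z - z^2 + 2z^3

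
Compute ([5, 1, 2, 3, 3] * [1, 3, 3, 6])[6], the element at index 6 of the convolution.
Use y[k] = Σ_i a[i]·b[k-i] at k=6. y[6] = 3×6 + 3×3 = 27

27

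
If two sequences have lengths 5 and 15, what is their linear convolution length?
Linear/full convolution length: m + n - 1 = 5 + 15 - 1 = 19

19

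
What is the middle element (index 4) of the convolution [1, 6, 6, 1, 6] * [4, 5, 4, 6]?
Use y[k] = Σ_i a[i]·b[k-i] at k=4. y[4] = 6×6 + 6×4 + 1×5 + 6×4 = 89

89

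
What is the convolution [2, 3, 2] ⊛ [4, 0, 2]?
y[0] = 2×4 = 8; y[1] = 2×0 + 3×4 = 12; y[2] = 2×2 + 3×0 + 2×4 = 12; y[3] = 3×2 + 2×0 = 6; y[4] = 2×2 = 4

[8, 12, 12, 6, 4]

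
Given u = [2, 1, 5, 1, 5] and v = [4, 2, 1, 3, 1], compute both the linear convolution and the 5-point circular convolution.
Linear: y_lin[0] = 2×4 = 8; y_lin[1] = 2×2 + 1×4 = 8; y_lin[2] = 2×1 + 1×2 + 5×4 = 24; y_lin[3] = 2×3 + 1×1 + 5×2 + 1×4 = 21; y_lin[4] = 2×1 + 1×3 + 5×1 + 1×2 + 5×4 = 32; y_lin[5] = 1×1 + 5×3 + 1×1 + 5×2 = 27; y_lin[6] = 5×1 + 1×3 + 5×1 = 13; y_lin[7] = 1×1 + 5×3 = 16; y_lin[8] = 5×1 = 5 → [8, 8, 24, 21, 32, 27, 13, 16, 5]. Circular (length 5): y[0] = 2×4 + 1×1 + 5×3 + 1×1 + 5×2 = 35; y[1] = 2×2 + 1×4 + 5×1 + 1×3 + 5×1 = 21; y[2] = 2×1 + 1×2 + 5×4 + 1×1 + 5×3 = 40; y[3] = 2×3 + 1×1 + 5×2 + 1×4 + 5×1 = 26; y[4] = 2×1 + 1×3 + 5×1 + 1×2 + 5×4 = 32 → [35, 21, 40, 26, 32]

Linear: [8, 8, 24, 21, 32, 27, 13, 16, 5], Circular: [35, 21, 40, 26, 32]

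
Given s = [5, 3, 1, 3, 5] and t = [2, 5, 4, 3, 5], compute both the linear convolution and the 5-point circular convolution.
Linear: y_lin[0] = 5×2 = 10; y_lin[1] = 5×5 + 3×2 = 31; y_lin[2] = 5×4 + 3×5 + 1×2 = 37; y_lin[3] = 5×3 + 3×4 + 1×5 + 3×2 = 38; y_lin[4] = 5×5 + 3×3 + 1×4 + 3×5 + 5×2 = 63; y_lin[5] = 3×5 + 1×3 + 3×4 + 5×5 = 55; y_lin[6] = 1×5 + 3×3 + 5×4 = 34; y_lin[7] = 3×5 + 5×3 = 30; y_lin[8] = 5×5 = 25 → [10, 31, 37, 38, 63, 55, 34, 30, 25]. Circular (length 5): y[0] = 5×2 + 3×5 + 1×3 + 3×4 + 5×5 = 65; y[1] = 5×5 + 3×2 + 1×5 + 3×3 + 5×4 = 65; y[2] = 5×4 + 3×5 + 1×2 + 3×5 + 5×3 = 67; y[3] = 5×3 + 3×4 + 1×5 + 3×2 + 5×5 = 63; y[4] = 5×5 + 3×3 + 1×4 + 3×5 + 5×2 = 63 → [65, 65, 67, 63, 63]

Linear: [10, 31, 37, 38, 63, 55, 34, 30, 25], Circular: [65, 65, 67, 63, 63]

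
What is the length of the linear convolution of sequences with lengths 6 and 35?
Linear/full convolution length: m + n - 1 = 6 + 35 - 1 = 40

40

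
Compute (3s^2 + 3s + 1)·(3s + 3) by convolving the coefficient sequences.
Ascending coefficients: a = [1, 3, 3], b = [3, 3]. c[0] = 1×3 = 3; c[1] = 1×3 + 3×3 = 12; c[2] = 3×3 + 3×3 = 18; c[3] = 3×3 = 9. Result coefficients: [3, 12, 18, 9] → 9s^3 + 18s^2 + 12s + 3

9s^3 + 18s^2 + 12s + 3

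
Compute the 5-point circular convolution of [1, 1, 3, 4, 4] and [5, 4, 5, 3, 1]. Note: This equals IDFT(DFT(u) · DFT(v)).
Either evaluate y[k] = Σ_j u[j]·v[(k-j) mod 5] directly, or use IDFT(DFT(u) · DFT(v)). y[0] = 1×5 + 1×1 + 3×3 + 4×5 + 4×4 = 51; y[1] = 1×4 + 1×5 + 3×1 + 4×3 + 4×5 = 44; y[2] = 1×5 + 1×4 + 3×5 + 4×1 + 4×3 = 40; y[3] = 1×3 + 1×5 + 3×4 + 4×5 + 4×1 = 44; y[4] = 1×1 + 1×3 + 3×5 + 4×4 + 4×5 = 55. Result: [51, 44, 40, 44, 55]

[51, 44, 40, 44, 55]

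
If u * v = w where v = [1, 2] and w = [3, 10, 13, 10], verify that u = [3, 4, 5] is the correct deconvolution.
Forward-compute [3, 4, 5] * [1, 2]: w[0] = 3×1 = 3; w[1] = 3×2 + 4×1 = 10; w[2] = 4×2 + 5×1 = 13; w[3] = 5×2 = 10 → [3, 10, 13, 10]. Matches given w = [3, 10, 13, 10], so verified.

Verified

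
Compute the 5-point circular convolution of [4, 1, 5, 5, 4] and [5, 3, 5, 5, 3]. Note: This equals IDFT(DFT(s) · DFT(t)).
Either evaluate y[k] = Σ_j s[j]·t[(k-j) mod 5] directly, or use IDFT(DFT(s) · DFT(t)). y[0] = 4×5 + 1×3 + 5×5 + 5×5 + 4×3 = 85; y[1] = 4×3 + 1×5 + 5×3 + 5×5 + 4×5 = 77; y[2] = 4×5 + 1×3 + 5×5 + 5×3 + 4×5 = 83; y[3] = 4×5 + 1×5 + 5×3 + 5×5 + 4×3 = 77; y[4] = 4×3 + 1×5 + 5×5 + 5×3 + 4×5 = 77. Result: [85, 77, 83, 77, 77]

[85, 77, 83, 77, 77]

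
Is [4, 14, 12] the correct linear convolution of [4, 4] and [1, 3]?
Recompute linear convolution of [4, 4] and [1, 3]: y[0] = 4×1 = 4; y[1] = 4×3 + 4×1 = 16; y[2] = 4×3 = 12 → [4, 16, 12]. Compare to given [4, 14, 12]: they differ at index 1: given 14, correct 16, so answer: No

No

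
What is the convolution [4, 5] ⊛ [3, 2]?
y[0] = 4×3 = 12; y[1] = 4×2 + 5×3 = 23; y[2] = 5×2 = 10

[12, 23, 10]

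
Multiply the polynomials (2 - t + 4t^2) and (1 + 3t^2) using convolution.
Ascending coefficients: a = [2, -1, 4], b = [1, 0, 3]. c[0] = 2×1 = 2; c[1] = 2×0 + -1×1 = -1; c[2] = 2×3 + -1×0 + 4×1 = 10; c[3] = -1×3 + 4×0 = -3; c[4] = 4×3 = 12. Result coefficients: [2, -1, 10, -3, 12] → 2 - t + 10t^2 - 3t^3 + 12t^4

2 - t + 10t^2 - 3t^3 + 12t^4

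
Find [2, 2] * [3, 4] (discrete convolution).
y[0] = 2×3 = 6; y[1] = 2×4 + 2×3 = 14; y[2] = 2×4 = 8

[6, 14, 8]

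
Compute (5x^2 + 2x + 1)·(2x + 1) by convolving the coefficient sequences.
Ascending coefficients: a = [1, 2, 5], b = [1, 2]. c[0] = 1×1 = 1; c[1] = 1×2 + 2×1 = 4; c[2] = 2×2 + 5×1 = 9; c[3] = 5×2 = 10. Result coefficients: [1, 4, 9, 10] → 10x^3 + 9x^2 + 4x + 1

10x^3 + 9x^2 + 4x + 1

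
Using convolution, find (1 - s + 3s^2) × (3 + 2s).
Ascending coefficients: a = [1, -1, 3], b = [3, 2]. c[0] = 1×3 = 3; c[1] = 1×2 + -1×3 = -1; c[2] = -1×2 + 3×3 = 7; c[3] = 3×2 = 6. Result coefficients: [3, -1, 7, 6] → 3 - s + 7s^2 + 6s^3

3 - s + 7s^2 + 6s^3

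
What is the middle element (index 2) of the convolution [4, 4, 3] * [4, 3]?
Use y[k] = Σ_i a[i]·b[k-i] at k=2. y[2] = 4×3 + 3×4 = 24

24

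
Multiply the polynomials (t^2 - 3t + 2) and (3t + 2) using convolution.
Ascending coefficients: a = [2, -3, 1], b = [2, 3]. c[0] = 2×2 = 4; c[1] = 2×3 + -3×2 = 0; c[2] = -3×3 + 1×2 = -7; c[3] = 1×3 = 3. Result coefficients: [4, 0, -7, 3] → 3t^3 - 7t^2 + 4

3t^3 - 7t^2 + 4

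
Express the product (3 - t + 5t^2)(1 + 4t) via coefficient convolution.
Ascending coefficients: a = [3, -1, 5], b = [1, 4]. c[0] = 3×1 = 3; c[1] = 3×4 + -1×1 = 11; c[2] = -1×4 + 5×1 = 1; c[3] = 5×4 = 20. Result coefficients: [3, 11, 1, 20] → 3 + 11t + t^2 + 20t^3

3 + 11t + t^2 + 20t^3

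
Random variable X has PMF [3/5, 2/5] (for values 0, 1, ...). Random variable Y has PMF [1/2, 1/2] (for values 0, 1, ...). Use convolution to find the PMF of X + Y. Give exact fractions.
P(X+Y=k) = Σ_i P(X=i)·P(Y=k-i) — a convolution of [3/5, 2/5] and [1/2, 1/2]. P(X+Y=0) = (3/5)×(1/2) = 3/10; P(X+Y=1) = (3/5)×(1/2) + (2/5)×(1/2) = 3/10 + 1/5 = 1/2; P(X+Y=2) = (2/5)×(1/2) = 1/5. PMF: [3/10, 1/2, 1/5] (sums to 1 ✓)

[3/10, 1/2, 1/5]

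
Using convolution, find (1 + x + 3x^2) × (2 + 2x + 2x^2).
Ascending coefficients: a = [1, 1, 3], b = [2, 2, 2]. c[0] = 1×2 = 2; c[1] = 1×2 + 1×2 = 4; c[2] = 1×2 + 1×2 + 3×2 = 10; c[3] = 1×2 + 3×2 = 8; c[4] = 3×2 = 6. Result coefficients: [2, 4, 10, 8, 6] → 2 + 4x + 10x^2 + 8x^3 + 6x^4

2 + 4x + 10x^2 + 8x^3 + 6x^4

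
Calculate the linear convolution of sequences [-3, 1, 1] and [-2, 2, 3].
y[0] = -3×-2 = 6; y[1] = -3×2 + 1×-2 = -8; y[2] = -3×3 + 1×2 + 1×-2 = -9; y[3] = 1×3 + 1×2 = 5; y[4] = 1×3 = 3

[6, -8, -9, 5, 3]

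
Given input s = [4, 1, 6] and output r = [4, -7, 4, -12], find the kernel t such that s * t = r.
Output length 4 = len(s) + len(t) - 1 ⇒ len(t) = 2. Solve t forward using t[k] = (r[k] - Σ_{i≥1} s[i]·t[k-i]) / s[0]: t[0] = r[0] / s[0] = 4 / 4 = 1; t[1] = (r[1] - 1×1) / s[0] = (-7 - 1×1) / 4 = -2. So t = [1, -2]. Forward-check [4, 1, 6] * [1, -2]: r[0] = 4×1 = 4; r[1] = 4×-2 + 1×1 = -7; r[2] = 1×-2 + 6×1 = 4; r[3] = 6×-2 = -12 → [4, -7, 4, -12] ✓

[1, -2]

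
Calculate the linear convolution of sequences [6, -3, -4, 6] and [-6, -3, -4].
y[0] = 6×-6 = -36; y[1] = 6×-3 + -3×-6 = 0; y[2] = 6×-4 + -3×-3 + -4×-6 = 9; y[3] = -3×-4 + -4×-3 + 6×-6 = -12; y[4] = -4×-4 + 6×-3 = -2; y[5] = 6×-4 = -24

[-36, 0, 9, -12, -2, -24]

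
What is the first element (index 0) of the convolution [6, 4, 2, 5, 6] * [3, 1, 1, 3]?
Use y[k] = Σ_i a[i]·b[k-i] at k=0. y[0] = 6×3 = 18

18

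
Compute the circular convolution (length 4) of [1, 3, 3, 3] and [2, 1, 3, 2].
Use y[k] = Σ_j x[j]·h[(k-j) mod 4]. y[0] = 1×2 + 3×2 + 3×3 + 3×1 = 20; y[1] = 1×1 + 3×2 + 3×2 + 3×3 = 22; y[2] = 1×3 + 3×1 + 3×2 + 3×2 = 18; y[3] = 1×2 + 3×3 + 3×1 + 3×2 = 20. Result: [20, 22, 18, 20]

[20, 22, 18, 20]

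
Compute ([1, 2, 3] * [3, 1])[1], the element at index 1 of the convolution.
Use y[k] = Σ_i a[i]·b[k-i] at k=1. y[1] = 1×1 + 2×3 = 7

7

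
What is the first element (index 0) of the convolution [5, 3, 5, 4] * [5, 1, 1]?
Use y[k] = Σ_i a[i]·b[k-i] at k=0. y[0] = 5×5 = 25

25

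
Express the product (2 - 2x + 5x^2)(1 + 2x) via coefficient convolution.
Ascending coefficients: a = [2, -2, 5], b = [1, 2]. c[0] = 2×1 = 2; c[1] = 2×2 + -2×1 = 2; c[2] = -2×2 + 5×1 = 1; c[3] = 5×2 = 10. Result coefficients: [2, 2, 1, 10] → 2 + 2x + x^2 + 10x^3

2 + 2x + x^2 + 10x^3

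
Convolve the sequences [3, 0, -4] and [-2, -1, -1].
y[0] = 3×-2 = -6; y[1] = 3×-1 + 0×-2 = -3; y[2] = 3×-1 + 0×-1 + -4×-2 = 5; y[3] = 0×-1 + -4×-1 = 4; y[4] = -4×-1 = 4

[-6, -3, 5, 4, 4]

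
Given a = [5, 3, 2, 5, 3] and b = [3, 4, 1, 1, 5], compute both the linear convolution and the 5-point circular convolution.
Linear: y_lin[0] = 5×3 = 15; y_lin[1] = 5×4 + 3×3 = 29; y_lin[2] = 5×1 + 3×4 + 2×3 = 23; y_lin[3] = 5×1 + 3×1 + 2×4 + 5×3 = 31; y_lin[4] = 5×5 + 3×1 + 2×1 + 5×4 + 3×3 = 59; y_lin[5] = 3×5 + 2×1 + 5×1 + 3×4 = 34; y_lin[6] = 2×5 + 5×1 + 3×1 = 18; y_lin[7] = 5×5 + 3×1 = 28; y_lin[8] = 3×5 = 15 → [15, 29, 23, 31, 59, 34, 18, 28, 15]. Circular (length 5): y[0] = 5×3 + 3×5 + 2×1 + 5×1 + 3×4 = 49; y[1] = 5×4 + 3×3 + 2×5 + 5×1 + 3×1 = 47; y[2] = 5×1 + 3×4 + 2×3 + 5×5 + 3×1 = 51; y[3] = 5×1 + 3×1 + 2×4 + 5×3 + 3×5 = 46; y[4] = 5×5 + 3×1 + 2×1 + 5×4 + 3×3 = 59 → [49, 47, 51, 46, 59]

Linear: [15, 29, 23, 31, 59, 34, 18, 28, 15], Circular: [49, 47, 51, 46, 59]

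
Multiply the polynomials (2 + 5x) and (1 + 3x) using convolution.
Ascending coefficients: a = [2, 5], b = [1, 3]. c[0] = 2×1 = 2; c[1] = 2×3 + 5×1 = 11; c[2] = 5×3 = 15. Result coefficients: [2, 11, 15] → 2 + 11x + 15x^2

2 + 11x + 15x^2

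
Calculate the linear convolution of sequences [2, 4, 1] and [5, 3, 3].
y[0] = 2×5 = 10; y[1] = 2×3 + 4×5 = 26; y[2] = 2×3 + 4×3 + 1×5 = 23; y[3] = 4×3 + 1×3 = 15; y[4] = 1×3 = 3

[10, 26, 23, 15, 3]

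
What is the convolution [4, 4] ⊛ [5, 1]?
y[0] = 4×5 = 20; y[1] = 4×1 + 4×5 = 24; y[2] = 4×1 = 4

[20, 24, 4]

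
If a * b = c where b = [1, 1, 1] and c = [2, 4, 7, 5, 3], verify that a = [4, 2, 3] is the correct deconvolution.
Forward-compute [4, 2, 3] * [1, 1, 1]: c[0] = 4×1 = 4; c[1] = 4×1 + 2×1 = 6; c[2] = 4×1 + 2×1 + 3×1 = 9; c[3] = 2×1 + 3×1 = 5; c[4] = 3×1 = 3 → [4, 6, 9, 5, 3]. Does not match given c = [2, 4, 7, 5, 3].

Not verified. [4, 2, 3] * [1, 1, 1] = [4, 6, 9, 5, 3], which differs from [2, 4, 7, 5, 3] at index 0.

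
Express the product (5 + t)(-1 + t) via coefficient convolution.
Ascending coefficients: a = [5, 1], b = [-1, 1]. c[0] = 5×-1 = -5; c[1] = 5×1 + 1×-1 = 4; c[2] = 1×1 = 1. Result coefficients: [-5, 4, 1] → -5 + 4t + t^2

-5 + 4t + t^2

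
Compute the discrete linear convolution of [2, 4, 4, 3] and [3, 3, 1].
y[0] = 2×3 = 6; y[1] = 2×3 + 4×3 = 18; y[2] = 2×1 + 4×3 + 4×3 = 26; y[3] = 4×1 + 4×3 + 3×3 = 25; y[4] = 4×1 + 3×3 = 13; y[5] = 3×1 = 3

[6, 18, 26, 25, 13, 3]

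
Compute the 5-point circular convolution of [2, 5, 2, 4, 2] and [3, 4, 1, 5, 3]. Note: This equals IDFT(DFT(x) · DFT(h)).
Either evaluate y[k] = Σ_j x[j]·h[(k-j) mod 5] directly, or use IDFT(DFT(x) · DFT(h)). y[0] = 2×3 + 5×3 + 2×5 + 4×1 + 2×4 = 43; y[1] = 2×4 + 5×3 + 2×3 + 4×5 + 2×1 = 51; y[2] = 2×1 + 5×4 + 2×3 + 4×3 + 2×5 = 50; y[3] = 2×5 + 5×1 + 2×4 + 4×3 + 2×3 = 41; y[4] = 2×3 + 5×5 + 2×1 + 4×4 + 2×3 = 55. Result: [43, 51, 50, 41, 55]

[43, 51, 50, 41, 55]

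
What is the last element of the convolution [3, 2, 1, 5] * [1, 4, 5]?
Use y[k] = Σ_i a[i]·b[k-i] at k=5. y[5] = 5×5 = 25

25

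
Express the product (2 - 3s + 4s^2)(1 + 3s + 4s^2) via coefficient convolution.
Ascending coefficients: a = [2, -3, 4], b = [1, 3, 4]. c[0] = 2×1 = 2; c[1] = 2×3 + -3×1 = 3; c[2] = 2×4 + -3×3 + 4×1 = 3; c[3] = -3×4 + 4×3 = 0; c[4] = 4×4 = 16. Result coefficients: [2, 3, 3, 0, 16] → 2 + 3s + 3s^2 + 16s^4

2 + 3s + 3s^2 + 16s^4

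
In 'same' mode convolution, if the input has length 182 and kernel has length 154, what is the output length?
'Same' mode returns an output with the same length as the input: 182

182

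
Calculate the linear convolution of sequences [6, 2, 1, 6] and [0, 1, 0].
y[0] = 6×0 = 0; y[1] = 6×1 + 2×0 = 6; y[2] = 6×0 + 2×1 + 1×0 = 2; y[3] = 2×0 + 1×1 + 6×0 = 1; y[4] = 1×0 + 6×1 = 6; y[5] = 6×0 = 0

[0, 6, 2, 1, 6, 0]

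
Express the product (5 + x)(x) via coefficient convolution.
Ascending coefficients: a = [5, 1], b = [0, 1]. c[0] = 5×0 = 0; c[1] = 5×1 + 1×0 = 5; c[2] = 1×1 = 1. Result coefficients: [0, 5, 1] → 5x + x^2

5x + x^2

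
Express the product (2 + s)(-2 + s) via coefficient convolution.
Ascending coefficients: a = [2, 1], b = [-2, 1]. c[0] = 2×-2 = -4; c[1] = 2×1 + 1×-2 = 0; c[2] = 1×1 = 1. Result coefficients: [-4, 0, 1] → -4 + s^2

-4 + s^2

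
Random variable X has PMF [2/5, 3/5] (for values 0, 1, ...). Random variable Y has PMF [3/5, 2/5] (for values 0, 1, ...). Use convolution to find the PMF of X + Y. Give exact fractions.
P(X+Y=k) = Σ_i P(X=i)·P(Y=k-i) — a convolution of [2/5, 3/5] and [3/5, 2/5]. P(X+Y=0) = (2/5)×(3/5) = 6/25; P(X+Y=1) = (2/5)×(2/5) + (3/5)×(3/5) = 4/25 + 9/25 = 13/25; P(X+Y=2) = (3/5)×(2/5) = 6/25. PMF: [6/25, 13/25, 6/25] (sums to 1 ✓)

[6/25, 13/25, 6/25]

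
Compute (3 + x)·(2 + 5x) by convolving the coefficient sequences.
Ascending coefficients: a = [3, 1], b = [2, 5]. c[0] = 3×2 = 6; c[1] = 3×5 + 1×2 = 17; c[2] = 1×5 = 5. Result coefficients: [6, 17, 5] → 6 + 17x + 5x^2

6 + 17x + 5x^2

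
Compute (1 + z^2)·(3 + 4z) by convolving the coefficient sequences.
Ascending coefficients: a = [1, 0, 1], b = [3, 4]. c[0] = 1×3 = 3; c[1] = 1×4 + 0×3 = 4; c[2] = 0×4 + 1×3 = 3; c[3] = 1×4 = 4. Result coefficients: [3, 4, 3, 4] → 3 + 4z + 3z^2 + 4z^3

3 + 4z + 3z^2 + 4z^3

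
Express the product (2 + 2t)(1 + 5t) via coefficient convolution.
Ascending coefficients: a = [2, 2], b = [1, 5]. c[0] = 2×1 = 2; c[1] = 2×5 + 2×1 = 12; c[2] = 2×5 = 10. Result coefficients: [2, 12, 10] → 2 + 12t + 10t^2

2 + 12t + 10t^2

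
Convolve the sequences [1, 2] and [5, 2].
y[0] = 1×5 = 5; y[1] = 1×2 + 2×5 = 12; y[2] = 2×2 = 4

[5, 12, 4]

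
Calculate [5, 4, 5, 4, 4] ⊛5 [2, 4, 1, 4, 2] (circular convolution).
Use y[k] = Σ_j a[j]·b[(k-j) mod 5]. y[0] = 5×2 + 4×2 + 5×4 + 4×1 + 4×4 = 58; y[1] = 5×4 + 4×2 + 5×2 + 4×4 + 4×1 = 58; y[2] = 5×1 + 4×4 + 5×2 + 4×2 + 4×4 = 55; y[3] = 5×4 + 4×1 + 5×4 + 4×2 + 4×2 = 60; y[4] = 5×2 + 4×4 + 5×1 + 4×4 + 4×2 = 55. Result: [58, 58, 55, 60, 55]

[58, 58, 55, 60, 55]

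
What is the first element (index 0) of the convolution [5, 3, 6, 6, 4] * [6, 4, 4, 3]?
Use y[k] = Σ_i a[i]·b[k-i] at k=0. y[0] = 5×6 = 30

30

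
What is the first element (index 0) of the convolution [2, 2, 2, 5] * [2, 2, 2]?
Use y[k] = Σ_i a[i]·b[k-i] at k=0. y[0] = 2×2 = 4

4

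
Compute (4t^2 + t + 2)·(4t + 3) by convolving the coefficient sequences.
Ascending coefficients: a = [2, 1, 4], b = [3, 4]. c[0] = 2×3 = 6; c[1] = 2×4 + 1×3 = 11; c[2] = 1×4 + 4×3 = 16; c[3] = 4×4 = 16. Result coefficients: [6, 11, 16, 16] → 16t^3 + 16t^2 + 11t + 6

16t^3 + 16t^2 + 11t + 6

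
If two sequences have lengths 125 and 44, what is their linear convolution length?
Linear/full convolution length: m + n - 1 = 125 + 44 - 1 = 168

168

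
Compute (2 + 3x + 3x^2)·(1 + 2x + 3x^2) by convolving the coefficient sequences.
Ascending coefficients: a = [2, 3, 3], b = [1, 2, 3]. c[0] = 2×1 = 2; c[1] = 2×2 + 3×1 = 7; c[2] = 2×3 + 3×2 + 3×1 = 15; c[3] = 3×3 + 3×2 = 15; c[4] = 3×3 = 9. Result coefficients: [2, 7, 15, 15, 9] → 2 + 7x + 15x^2 + 15x^3 + 9x^4

2 + 7x + 15x^2 + 15x^3 + 9x^4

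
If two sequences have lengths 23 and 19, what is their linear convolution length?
Linear/full convolution length: m + n - 1 = 23 + 19 - 1 = 41

41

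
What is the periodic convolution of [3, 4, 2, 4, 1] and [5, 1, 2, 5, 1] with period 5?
Use y[k] = Σ_j f[j]·g[(k-j) mod 5]. y[0] = 3×5 + 4×1 + 2×5 + 4×2 + 1×1 = 38; y[1] = 3×1 + 4×5 + 2×1 + 4×5 + 1×2 = 47; y[2] = 3×2 + 4×1 + 2×5 + 4×1 + 1×5 = 29; y[3] = 3×5 + 4×2 + 2×1 + 4×5 + 1×1 = 46; y[4] = 3×1 + 4×5 + 2×2 + 4×1 + 1×5 = 36. Result: [38, 47, 29, 46, 36]

[38, 47, 29, 46, 36]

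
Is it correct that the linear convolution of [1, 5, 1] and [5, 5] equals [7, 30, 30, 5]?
Recompute linear convolution of [1, 5, 1] and [5, 5]: y[0] = 1×5 = 5; y[1] = 1×5 + 5×5 = 30; y[2] = 5×5 + 1×5 = 30; y[3] = 1×5 = 5 → [5, 30, 30, 5]. Compare to given [7, 30, 30, 5]: they differ at index 0: given 7, correct 5, so answer: No

No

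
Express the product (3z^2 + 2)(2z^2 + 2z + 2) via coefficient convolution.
Ascending coefficients: a = [2, 0, 3], b = [2, 2, 2]. c[0] = 2×2 = 4; c[1] = 2×2 + 0×2 = 4; c[2] = 2×2 + 0×2 + 3×2 = 10; c[3] = 0×2 + 3×2 = 6; c[4] = 3×2 = 6. Result coefficients: [4, 4, 10, 6, 6] → 6z^4 + 6z^3 + 10z^2 + 4z + 4

6z^4 + 6z^3 + 10z^2 + 4z + 4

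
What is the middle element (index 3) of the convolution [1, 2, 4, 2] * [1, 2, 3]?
Use y[k] = Σ_i a[i]·b[k-i] at k=3. y[3] = 2×3 + 4×2 + 2×1 = 16

16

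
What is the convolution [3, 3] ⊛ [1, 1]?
y[0] = 3×1 = 3; y[1] = 3×1 + 3×1 = 6; y[2] = 3×1 = 3

[3, 6, 3]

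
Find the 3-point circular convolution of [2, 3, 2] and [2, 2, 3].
Use y[k] = Σ_j s[j]·t[(k-j) mod 3]. y[0] = 2×2 + 3×3 + 2×2 = 17; y[1] = 2×2 + 3×2 + 2×3 = 16; y[2] = 2×3 + 3×2 + 2×2 = 16. Result: [17, 16, 16]

[17, 16, 16]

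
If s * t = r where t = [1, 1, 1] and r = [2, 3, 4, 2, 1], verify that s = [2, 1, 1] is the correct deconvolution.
Forward-compute [2, 1, 1] * [1, 1, 1]: r[0] = 2×1 = 2; r[1] = 2×1 + 1×1 = 3; r[2] = 2×1 + 1×1 + 1×1 = 4; r[3] = 1×1 + 1×1 = 2; r[4] = 1×1 = 1 → [2, 3, 4, 2, 1]. Matches given r = [2, 3, 4, 2, 1], so verified.

Verified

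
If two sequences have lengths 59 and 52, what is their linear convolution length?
Linear/full convolution length: m + n - 1 = 59 + 52 - 1 = 110

110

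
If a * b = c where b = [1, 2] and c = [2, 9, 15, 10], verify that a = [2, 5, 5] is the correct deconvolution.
Forward-compute [2, 5, 5] * [1, 2]: c[0] = 2×1 = 2; c[1] = 2×2 + 5×1 = 9; c[2] = 5×2 + 5×1 = 15; c[3] = 5×2 = 10 → [2, 9, 15, 10]. Matches given c = [2, 9, 15, 10], so verified.

Verified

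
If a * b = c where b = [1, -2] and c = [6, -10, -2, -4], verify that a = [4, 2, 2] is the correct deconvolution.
Forward-compute [4, 2, 2] * [1, -2]: c[0] = 4×1 = 4; c[1] = 4×-2 + 2×1 = -6; c[2] = 2×-2 + 2×1 = -2; c[3] = 2×-2 = -4 → [4, -6, -2, -4]. Does not match given c = [6, -10, -2, -4].

Not verified. [4, 2, 2] * [1, -2] = [4, -6, -2, -4], which differs from [6, -10, -2, -4] at index 0.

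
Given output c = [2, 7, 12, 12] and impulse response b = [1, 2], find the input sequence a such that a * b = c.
Deconvolve c=[2, 7, 12, 12] by b=[1, 2]. Since b[0]=1, solve forward: a[0] = c[0] / 1 = 2; a[1] = (c[1] - 2×2) / 1 = 3; a[2] = (c[2] - 3×2) / 1 = 6. So a = [2, 3, 6]. Check by forward convolution: c[0] = 2×1 = 2; c[1] = 2×2 + 3×1 = 7; c[2] = 3×2 + 6×1 = 12; c[3] = 6×2 = 12

[2, 3, 6]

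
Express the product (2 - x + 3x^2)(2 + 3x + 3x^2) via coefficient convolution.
Ascending coefficients: a = [2, -1, 3], b = [2, 3, 3]. c[0] = 2×2 = 4; c[1] = 2×3 + -1×2 = 4; c[2] = 2×3 + -1×3 + 3×2 = 9; c[3] = -1×3 + 3×3 = 6; c[4] = 3×3 = 9. Result coefficients: [4, 4, 9, 6, 9] → 4 + 4x + 9x^2 + 6x^3 + 9x^4

4 + 4x + 9x^2 + 6x^3 + 9x^4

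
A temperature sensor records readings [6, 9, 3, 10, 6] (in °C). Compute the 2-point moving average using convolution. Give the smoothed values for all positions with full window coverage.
2-point moving average kernel = [1, 1]. Apply in 'valid' mode (full window coverage): avg[0] = (6 + 9) / 2 = 7.5; avg[1] = (9 + 3) / 2 = 6.0; avg[2] = (3 + 10) / 2 = 6.5; avg[3] = (10 + 6) / 2 = 8.0. Smoothed values: [7.5, 6.0, 6.5, 8.0]

[7.5, 6.0, 6.5, 8.0]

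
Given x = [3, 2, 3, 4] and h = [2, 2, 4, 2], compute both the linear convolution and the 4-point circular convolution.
Linear: y_lin[0] = 3×2 = 6; y_lin[1] = 3×2 + 2×2 = 10; y_lin[2] = 3×4 + 2×2 + 3×2 = 22; y_lin[3] = 3×2 + 2×4 + 3×2 + 4×2 = 28; y_lin[4] = 2×2 + 3×4 + 4×2 = 24; y_lin[5] = 3×2 + 4×4 = 22; y_lin[6] = 4×2 = 8 → [6, 10, 22, 28, 24, 22, 8]. Circular (length 4): y[0] = 3×2 + 2×2 + 3×4 + 4×2 = 30; y[1] = 3×2 + 2×2 + 3×2 + 4×4 = 32; y[2] = 3×4 + 2×2 + 3×2 + 4×2 = 30; y[3] = 3×2 + 2×4 + 3×2 + 4×2 = 28 → [30, 32, 30, 28]

Linear: [6, 10, 22, 28, 24, 22, 8], Circular: [30, 32, 30, 28]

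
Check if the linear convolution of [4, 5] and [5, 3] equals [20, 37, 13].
Recompute linear convolution of [4, 5] and [5, 3]: y[0] = 4×5 = 20; y[1] = 4×3 + 5×5 = 37; y[2] = 5×3 = 15 → [20, 37, 15]. Compare to given [20, 37, 13]: they differ at index 2: given 13, correct 15, so answer: No

No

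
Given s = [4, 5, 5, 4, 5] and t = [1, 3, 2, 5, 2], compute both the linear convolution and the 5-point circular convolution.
Linear: y_lin[0] = 4×1 = 4; y_lin[1] = 4×3 + 5×1 = 17; y_lin[2] = 4×2 + 5×3 + 5×1 = 28; y_lin[3] = 4×5 + 5×2 + 5×3 + 4×1 = 49; y_lin[4] = 4×2 + 5×5 + 5×2 + 4×3 + 5×1 = 60; y_lin[5] = 5×2 + 5×5 + 4×2 + 5×3 = 58; y_lin[6] = 5×2 + 4×5 + 5×2 = 40; y_lin[7] = 4×2 + 5×5 = 33; y_lin[8] = 5×2 = 10 → [4, 17, 28, 49, 60, 58, 40, 33, 10]. Circular (length 5): y[0] = 4×1 + 5×2 + 5×5 + 4×2 + 5×3 = 62; y[1] = 4×3 + 5×1 + 5×2 + 4×5 + 5×2 = 57; y[2] = 4×2 + 5×3 + 5×1 + 4×2 + 5×5 = 61; y[3] = 4×5 + 5×2 + 5×3 + 4×1 + 5×2 = 59; y[4] = 4×2 + 5×5 + 5×2 + 4×3 + 5×1 = 60 → [62, 57, 61, 59, 60]

Linear: [4, 17, 28, 49, 60, 58, 40, 33, 10], Circular: [62, 57, 61, 59, 60]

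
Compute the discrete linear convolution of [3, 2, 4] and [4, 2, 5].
y[0] = 3×4 = 12; y[1] = 3×2 + 2×4 = 14; y[2] = 3×5 + 2×2 + 4×4 = 35; y[3] = 2×5 + 4×2 = 18; y[4] = 4×5 = 20

[12, 14, 35, 18, 20]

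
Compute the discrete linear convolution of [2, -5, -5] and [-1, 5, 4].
y[0] = 2×-1 = -2; y[1] = 2×5 + -5×-1 = 15; y[2] = 2×4 + -5×5 + -5×-1 = -12; y[3] = -5×4 + -5×5 = -45; y[4] = -5×4 = -20

[-2, 15, -12, -45, -20]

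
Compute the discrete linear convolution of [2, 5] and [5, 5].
y[0] = 2×5 = 10; y[1] = 2×5 + 5×5 = 35; y[2] = 5×5 = 25

[10, 35, 25]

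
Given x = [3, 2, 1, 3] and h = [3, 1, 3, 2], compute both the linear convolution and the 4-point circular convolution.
Linear: y_lin[0] = 3×3 = 9; y_lin[1] = 3×1 + 2×3 = 9; y_lin[2] = 3×3 + 2×1 + 1×3 = 14; y_lin[3] = 3×2 + 2×3 + 1×1 + 3×3 = 22; y_lin[4] = 2×2 + 1×3 + 3×1 = 10; y_lin[5] = 1×2 + 3×3 = 11; y_lin[6] = 3×2 = 6 → [9, 9, 14, 22, 10, 11, 6]. Circular (length 4): y[0] = 3×3 + 2×2 + 1×3 + 3×1 = 19; y[1] = 3×1 + 2×3 + 1×2 + 3×3 = 20; y[2] = 3×3 + 2×1 + 1×3 + 3×2 = 20; y[3] = 3×2 + 2×3 + 1×1 + 3×3 = 22 → [19, 20, 20, 22]

Linear: [9, 9, 14, 22, 10, 11, 6], Circular: [19, 20, 20, 22]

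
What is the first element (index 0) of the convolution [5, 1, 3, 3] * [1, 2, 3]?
Use y[k] = Σ_i a[i]·b[k-i] at k=0. y[0] = 5×1 = 5

5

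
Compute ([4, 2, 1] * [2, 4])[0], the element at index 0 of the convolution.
Use y[k] = Σ_i a[i]·b[k-i] at k=0. y[0] = 4×2 = 8

8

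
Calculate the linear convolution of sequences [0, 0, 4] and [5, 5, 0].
y[0] = 0×5 = 0; y[1] = 0×5 + 0×5 = 0; y[2] = 0×0 + 0×5 + 4×5 = 20; y[3] = 0×0 + 4×5 = 20; y[4] = 4×0 = 0

[0, 0, 20, 20, 0]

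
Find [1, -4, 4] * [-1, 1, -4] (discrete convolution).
y[0] = 1×-1 = -1; y[1] = 1×1 + -4×-1 = 5; y[2] = 1×-4 + -4×1 + 4×-1 = -12; y[3] = -4×-4 + 4×1 = 20; y[4] = 4×-4 = -16

[-1, 5, -12, 20, -16]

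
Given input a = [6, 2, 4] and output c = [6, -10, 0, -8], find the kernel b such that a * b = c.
Output length 4 = len(a) + len(b) - 1 ⇒ len(b) = 2. Solve b forward using b[k] = (c[k] - Σ_{i≥1} a[i]·b[k-i]) / a[0]: b[0] = c[0] / a[0] = 6 / 6 = 1; b[1] = (c[1] - 2×1) / a[0] = (-10 - 2×1) / 6 = -2. So b = [1, -2]. Forward-check [6, 2, 4] * [1, -2]: c[0] = 6×1 = 6; c[1] = 6×-2 + 2×1 = -10; c[2] = 2×-2 + 4×1 = 0; c[3] = 4×-2 = -8 → [6, -10, 0, -8] ✓

[1, -2]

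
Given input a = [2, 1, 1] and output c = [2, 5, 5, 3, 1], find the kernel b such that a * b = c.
Output length 5 = len(a) + len(b) - 1 ⇒ len(b) = 3. Solve b forward using b[k] = (c[k] - Σ_{i≥1} a[i]·b[k-i]) / a[0]: b[0] = c[0] / a[0] = 2 / 2 = 1; b[1] = (c[1] - 1×1) / a[0] = (5 - 1×1) / 2 = 2; b[2] = (c[2] - 1×2 - 1×1) / a[0] = (5 - 1×2 - 1×1) / 2 = 1. So b = [1, 2, 1]. Forward-check [2, 1, 1] * [1, 2, 1]: c[0] = 2×1 = 2; c[1] = 2×2 + 1×1 = 5; c[2] = 2×1 + 1×2 + 1×1 = 5; c[3] = 1×1 + 1×2 = 3; c[4] = 1×1 = 1 → [2, 5, 5, 3, 1] ✓

[1, 2, 1]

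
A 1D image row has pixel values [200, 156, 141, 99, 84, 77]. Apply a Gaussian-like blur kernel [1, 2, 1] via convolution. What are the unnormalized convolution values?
Convolve image row [200, 156, 141, 99, 84, 77] with kernel [1, 2, 1]: y[0] = 200×1 = 200; y[1] = 200×2 + 156×1 = 556; y[2] = 200×1 + 156×2 + 141×1 = 653; y[3] = 156×1 + 141×2 + 99×1 = 537; y[4] = 141×1 + 99×2 + 84×1 = 423; y[5] = 99×1 + 84×2 + 77×1 = 344; y[6] = 84×1 + 77×2 = 238; y[7] = 77×1 = 77 → [200, 556, 653, 537, 423, 344, 238, 77]. Normalization factor = sum(kernel) = 4.

[200, 556, 653, 537, 423, 344, 238, 77]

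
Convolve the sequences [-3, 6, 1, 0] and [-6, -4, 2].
y[0] = -3×-6 = 18; y[1] = -3×-4 + 6×-6 = -24; y[2] = -3×2 + 6×-4 + 1×-6 = -36; y[3] = 6×2 + 1×-4 + 0×-6 = 8; y[4] = 1×2 + 0×-4 = 2; y[5] = 0×2 = 0

[18, -24, -36, 8, 2, 0]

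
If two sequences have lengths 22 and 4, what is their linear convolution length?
Linear/full convolution length: m + n - 1 = 22 + 4 - 1 = 25

25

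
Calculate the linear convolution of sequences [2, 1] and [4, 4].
y[0] = 2×4 = 8; y[1] = 2×4 + 1×4 = 12; y[2] = 1×4 = 4

[8, 12, 4]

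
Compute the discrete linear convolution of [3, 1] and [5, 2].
y[0] = 3×5 = 15; y[1] = 3×2 + 1×5 = 11; y[2] = 1×2 = 2

[15, 11, 2]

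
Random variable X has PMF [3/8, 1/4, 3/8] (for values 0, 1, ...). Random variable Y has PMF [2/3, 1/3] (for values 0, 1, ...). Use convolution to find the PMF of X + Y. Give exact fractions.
P(X+Y=k) = Σ_i P(X=i)·P(Y=k-i) — a convolution of [3/8, 1/4, 3/8] and [2/3, 1/3]. P(X+Y=0) = (3/8)×(2/3) = 1/4; P(X+Y=1) = (3/8)×(1/3) + (1/4)×(2/3) = 1/8 + 1/6 = 7/24; P(X+Y=2) = (1/4)×(1/3) + (3/8)×(2/3) = 1/12 + 1/4 = 1/3; P(X+Y=3) = (3/8)×(1/3) = 1/8. PMF: [1/4, 7/24, 1/3, 1/8] (sums to 1 ✓)

[1/4, 7/24, 1/3, 1/8]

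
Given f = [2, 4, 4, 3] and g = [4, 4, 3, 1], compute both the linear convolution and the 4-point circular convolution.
Linear: y_lin[0] = 2×4 = 8; y_lin[1] = 2×4 + 4×4 = 24; y_lin[2] = 2×3 + 4×4 + 4×4 = 38; y_lin[3] = 2×1 + 4×3 + 4×4 + 3×4 = 42; y_lin[4] = 4×1 + 4×3 + 3×4 = 28; y_lin[5] = 4×1 + 3×3 = 13; y_lin[6] = 3×1 = 3 → [8, 24, 38, 42, 28, 13, 3]. Circular (length 4): y[0] = 2×4 + 4×1 + 4×3 + 3×4 = 36; y[1] = 2×4 + 4×4 + 4×1 + 3×3 = 37; y[2] = 2×3 + 4×4 + 4×4 + 3×1 = 41; y[3] = 2×1 + 4×3 + 4×4 + 3×4 = 42 → [36, 37, 41, 42]

Linear: [8, 24, 38, 42, 28, 13, 3], Circular: [36, 37, 41, 42]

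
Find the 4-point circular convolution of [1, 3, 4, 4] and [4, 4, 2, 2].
Use y[k] = Σ_j a[j]·b[(k-j) mod 4]. y[0] = 1×4 + 3×2 + 4×2 + 4×4 = 34; y[1] = 1×4 + 3×4 + 4×2 + 4×2 = 32; y[2] = 1×2 + 3×4 + 4×4 + 4×2 = 38; y[3] = 1×2 + 3×2 + 4×4 + 4×4 = 40. Result: [34, 32, 38, 40]

[34, 32, 38, 40]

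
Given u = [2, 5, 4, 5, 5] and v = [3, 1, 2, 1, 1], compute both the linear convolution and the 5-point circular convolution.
Linear: y_lin[0] = 2×3 = 6; y_lin[1] = 2×1 + 5×3 = 17; y_lin[2] = 2×2 + 5×1 + 4×3 = 21; y_lin[3] = 2×1 + 5×2 + 4×1 + 5×3 = 31; y_lin[4] = 2×1 + 5×1 + 4×2 + 5×1 + 5×3 = 35; y_lin[5] = 5×1 + 4×1 + 5×2 + 5×1 = 24; y_lin[6] = 4×1 + 5×1 + 5×2 = 19; y_lin[7] = 5×1 + 5×1 = 10; y_lin[8] = 5×1 = 5 → [6, 17, 21, 31, 35, 24, 19, 10, 5]. Circular (length 5): y[0] = 2×3 + 5×1 + 4×1 + 5×2 + 5×1 = 30; y[1] = 2×1 + 5×3 + 4×1 + 5×1 + 5×2 = 36; y[2] = 2×2 + 5×1 + 4×3 + 5×1 + 5×1 = 31; y[3] = 2×1 + 5×2 + 4×1 + 5×3 + 5×1 = 36; y[4] = 2×1 + 5×1 + 4×2 + 5×1 + 5×3 = 35 → [30, 36, 31, 36, 35]

Linear: [6, 17, 21, 31, 35, 24, 19, 10, 5], Circular: [30, 36, 31, 36, 35]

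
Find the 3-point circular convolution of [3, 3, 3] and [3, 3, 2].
Use y[k] = Σ_j s[j]·t[(k-j) mod 3]. y[0] = 3×3 + 3×2 + 3×3 = 24; y[1] = 3×3 + 3×3 + 3×2 = 24; y[2] = 3×2 + 3×3 + 3×3 = 24. Result: [24, 24, 24]

[24, 24, 24]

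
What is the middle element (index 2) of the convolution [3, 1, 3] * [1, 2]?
Use y[k] = Σ_i a[i]·b[k-i] at k=2. y[2] = 1×2 + 3×1 = 5

5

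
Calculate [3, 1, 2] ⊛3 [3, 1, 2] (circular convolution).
Use y[k] = Σ_j s[j]·t[(k-j) mod 3]. y[0] = 3×3 + 1×2 + 2×1 = 13; y[1] = 3×1 + 1×3 + 2×2 = 10; y[2] = 3×2 + 1×1 + 2×3 = 13. Result: [13, 10, 13]

[13, 10, 13]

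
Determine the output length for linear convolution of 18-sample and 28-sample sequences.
Linear/full convolution length: m + n - 1 = 18 + 28 - 1 = 45

45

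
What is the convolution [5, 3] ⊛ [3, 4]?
y[0] = 5×3 = 15; y[1] = 5×4 + 3×3 = 29; y[2] = 3×4 = 12

[15, 29, 12]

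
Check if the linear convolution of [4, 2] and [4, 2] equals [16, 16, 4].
Recompute linear convolution of [4, 2] and [4, 2]: y[0] = 4×4 = 16; y[1] = 4×2 + 2×4 = 16; y[2] = 2×2 = 4 → [16, 16, 4]. Given [16, 16, 4] matches, so answer: Yes

Yes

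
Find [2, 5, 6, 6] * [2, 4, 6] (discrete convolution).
y[0] = 2×2 = 4; y[1] = 2×4 + 5×2 = 18; y[2] = 2×6 + 5×4 + 6×2 = 44; y[3] = 5×6 + 6×4 + 6×2 = 66; y[4] = 6×6 + 6×4 = 60; y[5] = 6×6 = 36

[4, 18, 44, 66, 60, 36]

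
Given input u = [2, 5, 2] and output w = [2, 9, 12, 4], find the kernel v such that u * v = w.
Output length 4 = len(u) + len(v) - 1 ⇒ len(v) = 2. Solve v forward using v[k] = (w[k] - Σ_{i≥1} u[i]·v[k-i]) / u[0]: v[0] = w[0] / u[0] = 2 / 2 = 1; v[1] = (w[1] - 5×1) / u[0] = (9 - 5×1) / 2 = 2. So v = [1, 2]. Forward-check [2, 5, 2] * [1, 2]: w[0] = 2×1 = 2; w[1] = 2×2 + 5×1 = 9; w[2] = 5×2 + 2×1 = 12; w[3] = 2×2 = 4 → [2, 9, 12, 4] ✓

[1, 2]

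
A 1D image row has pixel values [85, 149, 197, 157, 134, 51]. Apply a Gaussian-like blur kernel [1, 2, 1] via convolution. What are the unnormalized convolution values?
Convolve image row [85, 149, 197, 157, 134, 51] with kernel [1, 2, 1]: y[0] = 85×1 = 85; y[1] = 85×2 + 149×1 = 319; y[2] = 85×1 + 149×2 + 197×1 = 580; y[3] = 149×1 + 197×2 + 157×1 = 700; y[4] = 197×1 + 157×2 + 134×1 = 645; y[5] = 157×1 + 134×2 + 51×1 = 476; y[6] = 134×1 + 51×2 = 236; y[7] = 51×1 = 51 → [85, 319, 580, 700, 645, 476, 236, 51]. Normalization factor = sum(kernel) = 4.

[85, 319, 580, 700, 645, 476, 236, 51]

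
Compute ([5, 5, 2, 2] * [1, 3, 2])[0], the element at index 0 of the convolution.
Use y[k] = Σ_i a[i]·b[k-i] at k=0. y[0] = 5×1 = 5

5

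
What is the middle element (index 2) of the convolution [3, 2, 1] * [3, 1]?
Use y[k] = Σ_i a[i]·b[k-i] at k=2. y[2] = 2×1 + 1×3 = 5

5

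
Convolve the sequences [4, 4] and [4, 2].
y[0] = 4×4 = 16; y[1] = 4×2 + 4×4 = 24; y[2] = 4×2 = 8

[16, 24, 8]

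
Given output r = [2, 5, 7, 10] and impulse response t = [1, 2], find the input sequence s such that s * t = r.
Deconvolve r=[2, 5, 7, 10] by t=[1, 2]. Since t[0]=1, solve forward: s[0] = r[0] / 1 = 2; s[1] = (r[1] - 2×2) / 1 = 1; s[2] = (r[2] - 1×2) / 1 = 5. So s = [2, 1, 5]. Check by forward convolution: r[0] = 2×1 = 2; r[1] = 2×2 + 1×1 = 5; r[2] = 1×2 + 5×1 = 7; r[3] = 5×2 = 10

[2, 1, 5]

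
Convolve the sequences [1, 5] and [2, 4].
y[0] = 1×2 = 2; y[1] = 1×4 + 5×2 = 14; y[2] = 5×4 = 20

[2, 14, 20]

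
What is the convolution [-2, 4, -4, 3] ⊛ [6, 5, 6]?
y[0] = -2×6 = -12; y[1] = -2×5 + 4×6 = 14; y[2] = -2×6 + 4×5 + -4×6 = -16; y[3] = 4×6 + -4×5 + 3×6 = 22; y[4] = -4×6 + 3×5 = -9; y[5] = 3×6 = 18

[-12, 14, -16, 22, -9, 18]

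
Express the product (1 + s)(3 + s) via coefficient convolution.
Ascending coefficients: a = [1, 1], b = [3, 1]. c[0] = 1×3 = 3; c[1] = 1×1 + 1×3 = 4; c[2] = 1×1 = 1. Result coefficients: [3, 4, 1] → 3 + 4s + s^2

3 + 4s + s^2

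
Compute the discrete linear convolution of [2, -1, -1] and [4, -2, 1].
y[0] = 2×4 = 8; y[1] = 2×-2 + -1×4 = -8; y[2] = 2×1 + -1×-2 + -1×4 = 0; y[3] = -1×1 + -1×-2 = 1; y[4] = -1×1 = -1

[8, -8, 0, 1, -1]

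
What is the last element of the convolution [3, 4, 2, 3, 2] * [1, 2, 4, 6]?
Use y[k] = Σ_i a[i]·b[k-i] at k=7. y[7] = 2×6 = 12

12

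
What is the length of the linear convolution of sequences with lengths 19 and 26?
Linear/full convolution length: m + n - 1 = 19 + 26 - 1 = 44

44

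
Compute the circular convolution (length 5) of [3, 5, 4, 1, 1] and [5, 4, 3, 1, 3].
Use y[k] = Σ_j x[j]·h[(k-j) mod 5]. y[0] = 3×5 + 5×3 + 4×1 + 1×3 + 1×4 = 41; y[1] = 3×4 + 5×5 + 4×3 + 1×1 + 1×3 = 53; y[2] = 3×3 + 5×4 + 4×5 + 1×3 + 1×1 = 53; y[3] = 3×1 + 5×3 + 4×4 + 1×5 + 1×3 = 42; y[4] = 3×3 + 5×1 + 4×3 + 1×4 + 1×5 = 35. Result: [41, 53, 53, 42, 35]

[41, 53, 53, 42, 35]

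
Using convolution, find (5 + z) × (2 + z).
Ascending coefficients: a = [5, 1], b = [2, 1]. c[0] = 5×2 = 10; c[1] = 5×1 + 1×2 = 7; c[2] = 1×1 = 1. Result coefficients: [10, 7, 1] → 10 + 7z + z^2

10 + 7z + z^2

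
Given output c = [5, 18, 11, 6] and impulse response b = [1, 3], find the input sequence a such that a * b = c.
Deconvolve c=[5, 18, 11, 6] by b=[1, 3]. Since b[0]=1, solve forward: a[0] = c[0] / 1 = 5; a[1] = (c[1] - 5×3) / 1 = 3; a[2] = (c[2] - 3×3) / 1 = 2. So a = [5, 3, 2]. Check by forward convolution: c[0] = 5×1 = 5; c[1] = 5×3 + 3×1 = 18; c[2] = 3×3 + 2×1 = 11; c[3] = 2×3 = 6

[5, 3, 2]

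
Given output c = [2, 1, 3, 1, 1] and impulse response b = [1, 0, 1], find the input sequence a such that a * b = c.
Deconvolve c=[2, 1, 3, 1, 1] by b=[1, 0, 1]. Since b[0]=1, solve forward: a[0] = c[0] / 1 = 2; a[1] = (c[1] - 2×0) / 1 = 1; a[2] = (c[2] - 1×0 - 2×1) / 1 = 1. So a = [2, 1, 1]. Check by forward convolution: c[0] = 2×1 = 2; c[1] = 2×0 + 1×1 = 1; c[2] = 2×1 + 1×0 + 1×1 = 3; c[3] = 1×1 + 1×0 = 1; c[4] = 1×1 = 1

[2, 1, 1]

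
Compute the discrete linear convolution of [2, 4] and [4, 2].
y[0] = 2×4 = 8; y[1] = 2×2 + 4×4 = 20; y[2] = 4×2 = 8

[8, 20, 8]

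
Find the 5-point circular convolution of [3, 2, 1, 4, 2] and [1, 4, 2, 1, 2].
Use y[k] = Σ_j a[j]·b[(k-j) mod 5]. y[0] = 3×1 + 2×2 + 1×1 + 4×2 + 2×4 = 24; y[1] = 3×4 + 2×1 + 1×2 + 4×1 + 2×2 = 24; y[2] = 3×2 + 2×4 + 1×1 + 4×2 + 2×1 = 25; y[3] = 3×1 + 2×2 + 1×4 + 4×1 + 2×2 = 19; y[4] = 3×2 + 2×1 + 1×2 + 4×4 + 2×1 = 28. Result: [24, 24, 25, 19, 28]

[24, 24, 25, 19, 28]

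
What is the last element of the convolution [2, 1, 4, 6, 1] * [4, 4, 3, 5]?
Use y[k] = Σ_i a[i]·b[k-i] at k=7. y[7] = 1×5 = 5

5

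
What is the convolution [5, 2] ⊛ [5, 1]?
y[0] = 5×5 = 25; y[1] = 5×1 + 2×5 = 15; y[2] = 2×1 = 2

[25, 15, 2]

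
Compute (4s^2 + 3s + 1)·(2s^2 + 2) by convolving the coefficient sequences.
Ascending coefficients: a = [1, 3, 4], b = [2, 0, 2]. c[0] = 1×2 = 2; c[1] = 1×0 + 3×2 = 6; c[2] = 1×2 + 3×0 + 4×2 = 10; c[3] = 3×2 + 4×0 = 6; c[4] = 4×2 = 8. Result coefficients: [2, 6, 10, 6, 8] → 8s^4 + 6s^3 + 10s^2 + 6s + 2

8s^4 + 6s^3 + 10s^2 + 6s + 2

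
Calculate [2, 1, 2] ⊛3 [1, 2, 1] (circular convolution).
Use y[k] = Σ_j a[j]·b[(k-j) mod 3]. y[0] = 2×1 + 1×1 + 2×2 = 7; y[1] = 2×2 + 1×1 + 2×1 = 7; y[2] = 2×1 + 1×2 + 2×1 = 6. Result: [7, 7, 6]

[7, 7, 6]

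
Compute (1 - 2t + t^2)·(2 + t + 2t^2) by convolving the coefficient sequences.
Ascending coefficients: a = [1, -2, 1], b = [2, 1, 2]. c[0] = 1×2 = 2; c[1] = 1×1 + -2×2 = -3; c[2] = 1×2 + -2×1 + 1×2 = 2; c[3] = -2×2 + 1×1 = -3; c[4] = 1×2 = 2. Result coefficients: [2, -3, 2, -3, 2] → 2 - 3t + 2t^2 - 3t^3 + 2t^4

2 - 3t + 2t^2 - 3t^3 + 2t^4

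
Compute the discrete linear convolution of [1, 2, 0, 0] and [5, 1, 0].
y[0] = 1×5 = 5; y[1] = 1×1 + 2×5 = 11; y[2] = 1×0 + 2×1 + 0×5 = 2; y[3] = 2×0 + 0×1 + 0×5 = 0; y[4] = 0×0 + 0×1 = 0; y[5] = 0×0 = 0

[5, 11, 2, 0, 0, 0]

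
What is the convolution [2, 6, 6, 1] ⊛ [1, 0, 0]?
y[0] = 2×1 = 2; y[1] = 2×0 + 6×1 = 6; y[2] = 2×0 + 6×0 + 6×1 = 6; y[3] = 6×0 + 6×0 + 1×1 = 1; y[4] = 6×0 + 1×0 = 0; y[5] = 1×0 = 0

[2, 6, 6, 1, 0, 0]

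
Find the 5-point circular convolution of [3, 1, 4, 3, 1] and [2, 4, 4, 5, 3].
Use y[k] = Σ_j f[j]·g[(k-j) mod 5]. y[0] = 3×2 + 1×3 + 4×5 + 3×4 + 1×4 = 45; y[1] = 3×4 + 1×2 + 4×3 + 3×5 + 1×4 = 45; y[2] = 3×4 + 1×4 + 4×2 + 3×3 + 1×5 = 38; y[3] = 3×5 + 1×4 + 4×4 + 3×2 + 1×3 = 44; y[4] = 3×3 + 1×5 + 4×4 + 3×4 + 1×2 = 44. Result: [45, 45, 38, 44, 44]

[45, 45, 38, 44, 44]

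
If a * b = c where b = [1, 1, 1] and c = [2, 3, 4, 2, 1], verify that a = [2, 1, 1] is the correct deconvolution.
Forward-compute [2, 1, 1] * [1, 1, 1]: c[0] = 2×1 = 2; c[1] = 2×1 + 1×1 = 3; c[2] = 2×1 + 1×1 + 1×1 = 4; c[3] = 1×1 + 1×1 = 2; c[4] = 1×1 = 1 → [2, 3, 4, 2, 1]. Matches given c = [2, 3, 4, 2, 1], so verified.

Verified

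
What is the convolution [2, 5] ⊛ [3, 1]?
y[0] = 2×3 = 6; y[1] = 2×1 + 5×3 = 17; y[2] = 5×1 = 5

[6, 17, 5]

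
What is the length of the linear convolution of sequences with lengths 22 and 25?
Linear/full convolution length: m + n - 1 = 22 + 25 - 1 = 46

46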